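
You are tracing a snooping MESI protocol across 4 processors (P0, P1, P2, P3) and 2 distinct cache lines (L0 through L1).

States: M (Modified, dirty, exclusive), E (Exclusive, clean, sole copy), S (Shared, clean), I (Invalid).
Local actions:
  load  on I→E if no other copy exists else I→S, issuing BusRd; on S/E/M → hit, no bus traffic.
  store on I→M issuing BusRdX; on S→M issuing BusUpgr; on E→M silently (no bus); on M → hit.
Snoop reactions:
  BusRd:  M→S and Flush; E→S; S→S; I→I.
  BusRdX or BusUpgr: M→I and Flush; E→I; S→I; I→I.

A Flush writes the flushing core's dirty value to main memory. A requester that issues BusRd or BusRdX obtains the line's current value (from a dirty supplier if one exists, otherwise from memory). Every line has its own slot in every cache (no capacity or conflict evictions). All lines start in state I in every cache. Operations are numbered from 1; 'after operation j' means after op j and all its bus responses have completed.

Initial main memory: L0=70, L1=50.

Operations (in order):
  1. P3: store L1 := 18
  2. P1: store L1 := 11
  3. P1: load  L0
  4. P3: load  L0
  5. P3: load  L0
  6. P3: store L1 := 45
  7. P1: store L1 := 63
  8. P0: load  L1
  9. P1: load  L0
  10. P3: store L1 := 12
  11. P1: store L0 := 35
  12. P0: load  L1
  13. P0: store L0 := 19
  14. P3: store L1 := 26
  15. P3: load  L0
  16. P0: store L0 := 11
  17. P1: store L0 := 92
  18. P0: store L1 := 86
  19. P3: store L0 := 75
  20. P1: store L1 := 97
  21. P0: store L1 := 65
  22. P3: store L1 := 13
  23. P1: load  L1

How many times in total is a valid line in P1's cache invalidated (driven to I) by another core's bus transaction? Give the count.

  op1 P3: store L1 := 18 → I/I/I/M on L1; bus BusRdX; mem=50
  op2 P1: store L1 := 11 → I/M/I/I on L1; bus BusRdX Flush; mem=18
  op3 P1: load  L0 → I/E/I/I on L0; bus BusRd; mem=70
  op4 P3: load  L0 → I/S/I/S on L0; bus BusRd; mem=70
  op5 P3: load  L0 → I/S/I/S on L0; bus (none); mem=70
  op6 P3: store L1 := 45 → I/I/I/M on L1; bus BusRdX Flush; mem=11
  op7 P1: store L1 := 63 → I/M/I/I on L1; bus BusRdX Flush; mem=45
  op8 P0: load  L1 → S/S/I/I on L1; bus BusRd Flush; mem=63
  op9 P1: load  L0 → I/S/I/S on L0; bus (none); mem=70
  op10 P3: store L1 := 12 → I/I/I/M on L1; bus BusRdX; mem=63
  op11 P1: store L0 := 35 → I/M/I/I on L0; bus BusUpgr; mem=70
  op12 P0: load  L1 → S/I/I/S on L1; bus BusRd Flush; mem=12
  op13 P0: store L0 := 19 → M/I/I/I on L0; bus BusRdX Flush; mem=35
  op14 P3: store L1 := 26 → I/I/I/M on L1; bus BusUpgr; mem=12
  op15 P3: load  L0 → S/I/I/S on L0; bus BusRd Flush; mem=19
  op16 P0: store L0 := 11 → M/I/I/I on L0; bus BusUpgr; mem=19
  op17 P1: store L0 := 92 → I/M/I/I on L0; bus BusRdX Flush; mem=11
  op18 P0: store L1 := 86 → M/I/I/I on L1; bus BusRdX Flush; mem=26
  op19 P3: store L0 := 75 → I/I/I/M on L0; bus BusRdX Flush; mem=92
  op20 P1: store L1 := 97 → I/M/I/I on L1; bus BusRdX Flush; mem=86
  op21 P0: store L1 := 65 → M/I/I/I on L1; bus BusRdX Flush; mem=97
  op22 P3: store L1 := 13 → I/I/I/M on L1; bus BusRdX Flush; mem=65
  op23 P1: load  L1 → I/S/I/S on L1; bus BusRd Flush; mem=13

invalidations = 5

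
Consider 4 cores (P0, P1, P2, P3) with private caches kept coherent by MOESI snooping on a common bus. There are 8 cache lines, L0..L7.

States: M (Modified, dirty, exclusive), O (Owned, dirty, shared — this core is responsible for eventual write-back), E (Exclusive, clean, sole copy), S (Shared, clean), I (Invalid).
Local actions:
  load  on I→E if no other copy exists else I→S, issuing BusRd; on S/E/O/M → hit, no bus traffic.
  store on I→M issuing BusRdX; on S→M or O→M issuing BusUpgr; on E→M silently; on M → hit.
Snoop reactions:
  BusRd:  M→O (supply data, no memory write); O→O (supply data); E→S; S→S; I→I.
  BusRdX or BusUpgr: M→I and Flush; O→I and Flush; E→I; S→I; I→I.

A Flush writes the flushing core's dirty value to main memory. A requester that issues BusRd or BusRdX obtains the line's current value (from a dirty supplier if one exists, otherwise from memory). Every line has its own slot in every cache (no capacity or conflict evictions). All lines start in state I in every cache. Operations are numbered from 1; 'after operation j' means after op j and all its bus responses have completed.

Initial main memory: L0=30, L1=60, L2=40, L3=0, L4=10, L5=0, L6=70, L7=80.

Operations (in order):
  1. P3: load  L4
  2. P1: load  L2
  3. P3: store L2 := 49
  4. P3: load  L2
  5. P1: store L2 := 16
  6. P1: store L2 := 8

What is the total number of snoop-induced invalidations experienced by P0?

  op1 P3: load  L4 → I/I/I/E on L4; bus BusRd; mem=10
  op2 P1: load  L2 → I/E/I/I on L2; bus BusRd; mem=40
  op3 P3: store L2 := 49 → I/I/I/M on L2; bus BusRdX; mem=40
  op4 P3: load  L2 → I/I/I/M on L2; bus (none); mem=40
  op5 P1: store L2 := 16 → I/M/I/I on L2; bus BusRdX Flush; mem=49
  op6 P1: store L2 := 8 → I/M/I/I on L2; bus (none); mem=49

invalidations = 0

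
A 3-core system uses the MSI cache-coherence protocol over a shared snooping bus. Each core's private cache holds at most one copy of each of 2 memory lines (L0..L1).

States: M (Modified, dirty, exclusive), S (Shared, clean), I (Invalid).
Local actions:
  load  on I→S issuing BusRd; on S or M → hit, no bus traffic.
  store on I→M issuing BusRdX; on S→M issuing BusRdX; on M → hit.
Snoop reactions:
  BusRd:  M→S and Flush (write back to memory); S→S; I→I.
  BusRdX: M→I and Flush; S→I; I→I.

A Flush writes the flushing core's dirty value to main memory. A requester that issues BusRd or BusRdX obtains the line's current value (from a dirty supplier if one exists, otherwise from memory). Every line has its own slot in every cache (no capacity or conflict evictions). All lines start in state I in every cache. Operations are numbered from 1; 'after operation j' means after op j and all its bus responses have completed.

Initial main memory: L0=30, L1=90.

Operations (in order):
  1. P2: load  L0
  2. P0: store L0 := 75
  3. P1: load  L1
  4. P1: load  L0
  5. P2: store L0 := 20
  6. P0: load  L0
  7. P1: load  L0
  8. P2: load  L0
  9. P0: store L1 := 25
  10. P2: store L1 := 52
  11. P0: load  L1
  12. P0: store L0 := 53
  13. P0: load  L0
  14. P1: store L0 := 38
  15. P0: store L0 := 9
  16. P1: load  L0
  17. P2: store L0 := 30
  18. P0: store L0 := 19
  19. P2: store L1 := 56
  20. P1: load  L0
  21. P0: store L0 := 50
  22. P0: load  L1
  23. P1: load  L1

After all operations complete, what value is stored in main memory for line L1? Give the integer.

  op1 P2: load  L0 → I/I/S on L0; bus BusRd; mem=30
  op2 P0: store L0 := 75 → M/I/I on L0; bus BusRdX; mem=30
  op3 P1: load  L1 → I/S/I on L1; bus BusRd; mem=90
  op4 P1: load  L0 → S/S/I on L0; bus BusRd Flush; mem=75
  op5 P2: store L0 := 20 → I/I/M on L0; bus BusRdX; mem=75
  op6 P0: load  L0 → S/I/S on L0; bus BusRd Flush; mem=20
  op7 P1: load  L0 → S/S/S on L0; bus BusRd; mem=20
  op8 P2: load  L0 → S/S/S on L0; bus (none); mem=20
  op9 P0: store L1 := 25 → M/I/I on L1; bus BusRdX; mem=90
  op10 P2: store L1 := 52 → I/I/M on L1; bus BusRdX Flush; mem=25
  op11 P0: load  L1 → S/I/S on L1; bus BusRd Flush; mem=52
  op12 P0: store L0 := 53 → M/I/I on L0; bus BusRdX; mem=20
  op13 P0: load  L0 → M/I/I on L0; bus (none); mem=20
  op14 P1: store L0 := 38 → I/M/I on L0; bus BusRdX Flush; mem=53
  op15 P0: store L0 := 9 → M/I/I on L0; bus BusRdX Flush; mem=38
  op16 P1: load  L0 → S/S/I on L0; bus BusRd Flush; mem=9
  op17 P2: store L0 := 30 → I/I/M on L0; bus BusRdX; mem=9
  op18 P0: store L0 := 19 → M/I/I on L0; bus BusRdX Flush; mem=30
  op19 P2: store L1 := 56 → I/I/M on L1; bus BusRdX; mem=52
  op20 P1: load  L0 → S/S/I on L0; bus BusRd Flush; mem=19
  op21 P0: store L0 := 50 → M/I/I on L0; bus BusRdX; mem=19
  op22 P0: load  L1 → S/I/S on L1; bus BusRd Flush; mem=56
  op23 P1: load  L1 → S/S/S on L1; bus BusRd; mem=56

memory[L1] = 56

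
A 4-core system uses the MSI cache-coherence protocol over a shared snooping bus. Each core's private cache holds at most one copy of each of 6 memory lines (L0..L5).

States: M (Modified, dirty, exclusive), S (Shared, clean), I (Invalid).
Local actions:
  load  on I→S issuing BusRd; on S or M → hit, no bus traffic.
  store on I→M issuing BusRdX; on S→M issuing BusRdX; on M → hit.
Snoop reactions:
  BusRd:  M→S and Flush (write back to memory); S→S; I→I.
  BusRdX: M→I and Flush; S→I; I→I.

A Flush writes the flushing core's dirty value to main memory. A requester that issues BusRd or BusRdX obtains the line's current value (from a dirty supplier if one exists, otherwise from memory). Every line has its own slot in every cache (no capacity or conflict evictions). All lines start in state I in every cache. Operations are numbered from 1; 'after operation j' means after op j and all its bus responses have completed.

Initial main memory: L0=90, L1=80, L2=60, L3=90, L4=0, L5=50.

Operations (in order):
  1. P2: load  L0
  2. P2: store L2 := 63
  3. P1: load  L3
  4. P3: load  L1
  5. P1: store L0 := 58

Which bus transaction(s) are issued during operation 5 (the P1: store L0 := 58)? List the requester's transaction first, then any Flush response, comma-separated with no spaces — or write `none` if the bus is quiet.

bus = BusRdX

[1] P2: load  L0 | P0:I, P1:I, P2:S(90), P3:I | bus: BusRd
[2] P2: store L2 := 63 | P0:I, P1:I, P2:M(63), P3:I | bus: BusRdX
[3] P1: load  L3 | P0:I, P1:S(90), P2:I, P3:I | bus: BusRd
[4] P3: load  L1 | P0:I, P1:I, P2:I, P3:S(80) | bus: BusRd
[5] P1: store L0 := 58 | P0:I, P1:M(58), P2:I, P3:I | bus: BusRdX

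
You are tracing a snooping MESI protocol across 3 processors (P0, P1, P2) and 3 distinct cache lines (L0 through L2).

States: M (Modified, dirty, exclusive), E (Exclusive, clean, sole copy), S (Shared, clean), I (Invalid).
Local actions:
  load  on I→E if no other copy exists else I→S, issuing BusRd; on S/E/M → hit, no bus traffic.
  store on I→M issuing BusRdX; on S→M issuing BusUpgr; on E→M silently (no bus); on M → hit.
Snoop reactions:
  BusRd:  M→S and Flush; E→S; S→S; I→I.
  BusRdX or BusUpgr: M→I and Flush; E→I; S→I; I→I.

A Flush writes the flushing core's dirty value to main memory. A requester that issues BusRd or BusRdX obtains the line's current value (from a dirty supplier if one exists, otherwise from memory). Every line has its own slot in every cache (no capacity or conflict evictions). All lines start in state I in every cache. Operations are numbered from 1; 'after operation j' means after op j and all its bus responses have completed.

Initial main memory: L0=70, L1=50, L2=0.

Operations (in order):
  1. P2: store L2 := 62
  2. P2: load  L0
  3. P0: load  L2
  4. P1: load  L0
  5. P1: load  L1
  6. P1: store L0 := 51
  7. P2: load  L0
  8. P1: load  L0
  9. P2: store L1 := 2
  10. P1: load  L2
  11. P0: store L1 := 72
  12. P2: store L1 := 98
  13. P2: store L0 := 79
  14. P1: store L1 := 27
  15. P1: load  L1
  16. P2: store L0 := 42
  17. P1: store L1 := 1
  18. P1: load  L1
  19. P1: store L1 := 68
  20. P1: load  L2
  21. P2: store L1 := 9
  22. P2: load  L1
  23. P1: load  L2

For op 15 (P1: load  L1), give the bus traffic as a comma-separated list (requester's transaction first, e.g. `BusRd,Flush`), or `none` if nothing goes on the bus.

bus = none

step 1: P2: store L2 := 62  ⟶  IIM  (L2)  txn=BusRdX  M[L2]=0
step 2: P2: load  L0  ⟶  IIE  (L0)  txn=BusRd  M[L0]=70
step 3: P0: load  L2  ⟶  SIS  (L2)  txn=BusRd+Flush  M[L2]=62
step 4: P1: load  L0  ⟶  ISS  (L0)  txn=BusRd  M[L0]=70
step 5: P1: load  L1  ⟶  IEI  (L1)  txn=BusRd  M[L1]=50
step 6: P1: store L0 := 51  ⟶  IMI  (L0)  txn=BusUpgr  M[L0]=70
step 7: P2: load  L0  ⟶  ISS  (L0)  txn=BusRd+Flush  M[L0]=51
step 8: P1: load  L0  ⟶  ISS  (L0)  txn=∅  M[L0]=51
step 9: P2: store L1 := 2  ⟶  IIM  (L1)  txn=BusRdX  M[L1]=50
step 10: P1: load  L2  ⟶  SSS  (L2)  txn=BusRd  M[L2]=62
step 11: P0: store L1 := 72  ⟶  MII  (L1)  txn=BusRdX+Flush  M[L1]=2
step 12: P2: store L1 := 98  ⟶  IIM  (L1)  txn=BusRdX+Flush  M[L1]=72
step 13: P2: store L0 := 79  ⟶  IIM  (L0)  txn=BusUpgr  M[L0]=51
step 14: P1: store L1 := 27  ⟶  IMI  (L1)  txn=BusRdX+Flush  M[L1]=98
step 15: P1: load  L1  ⟶  IMI  (L1)  txn=∅  M[L1]=98
step 16: P2: store L0 := 42  ⟶  IIM  (L0)  txn=∅  M[L0]=51
step 17: P1: store L1 := 1  ⟶  IMI  (L1)  txn=∅  M[L1]=98
step 18: P1: load  L1  ⟶  IMI  (L1)  txn=∅  M[L1]=98
step 19: P1: store L1 := 68  ⟶  IMI  (L1)  txn=∅  M[L1]=98
step 20: P1: load  L2  ⟶  SSS  (L2)  txn=∅  M[L2]=62
step 21: P2: store L1 := 9  ⟶  IIM  (L1)  txn=BusRdX+Flush  M[L1]=68
step 22: P2: load  L1  ⟶  IIM  (L1)  txn=∅  M[L1]=68
step 23: P1: load  L2  ⟶  SSS  (L2)  txn=∅  M[L2]=62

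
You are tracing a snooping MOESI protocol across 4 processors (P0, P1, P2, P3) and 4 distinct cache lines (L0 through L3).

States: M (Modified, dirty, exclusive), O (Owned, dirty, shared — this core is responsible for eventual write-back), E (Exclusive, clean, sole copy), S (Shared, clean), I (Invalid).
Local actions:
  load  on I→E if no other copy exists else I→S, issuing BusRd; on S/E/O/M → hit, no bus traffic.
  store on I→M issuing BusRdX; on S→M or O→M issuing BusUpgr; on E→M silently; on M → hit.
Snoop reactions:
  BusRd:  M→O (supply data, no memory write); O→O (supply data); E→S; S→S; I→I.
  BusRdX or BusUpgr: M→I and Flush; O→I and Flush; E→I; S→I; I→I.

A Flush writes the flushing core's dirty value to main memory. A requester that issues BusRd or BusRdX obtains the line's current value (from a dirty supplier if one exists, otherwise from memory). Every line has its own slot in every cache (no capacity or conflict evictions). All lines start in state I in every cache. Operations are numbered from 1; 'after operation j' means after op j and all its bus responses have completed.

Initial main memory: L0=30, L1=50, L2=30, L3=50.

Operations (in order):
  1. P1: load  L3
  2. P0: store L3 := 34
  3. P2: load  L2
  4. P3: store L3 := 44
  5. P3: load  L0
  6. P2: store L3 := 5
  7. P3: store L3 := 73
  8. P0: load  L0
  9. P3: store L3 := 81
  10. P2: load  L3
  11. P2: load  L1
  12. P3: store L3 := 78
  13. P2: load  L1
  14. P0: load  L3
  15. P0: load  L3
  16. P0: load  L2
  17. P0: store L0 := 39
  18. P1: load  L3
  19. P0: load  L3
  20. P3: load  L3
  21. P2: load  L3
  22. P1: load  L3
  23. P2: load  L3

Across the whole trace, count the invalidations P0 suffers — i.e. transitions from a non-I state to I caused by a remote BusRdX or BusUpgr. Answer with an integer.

step 1: P1: load  L3  ⟶  IEII  (L3)  txn=BusRd  M[L3]=50
step 2: P0: store L3 := 34  ⟶  MIII  (L3)  txn=BusRdX  M[L3]=50
step 3: P2: load  L2  ⟶  IIEI  (L2)  txn=BusRd  M[L2]=30
step 4: P3: store L3 := 44  ⟶  IIIM  (L3)  txn=BusRdX+Flush  M[L3]=34
step 5: P3: load  L0  ⟶  IIIE  (L0)  txn=BusRd  M[L0]=30
step 6: P2: store L3 := 5  ⟶  IIMI  (L3)  txn=BusRdX+Flush  M[L3]=44
step 7: P3: store L3 := 73  ⟶  IIIM  (L3)  txn=BusRdX+Flush  M[L3]=5
step 8: P0: load  L0  ⟶  SIIS  (L0)  txn=BusRd  M[L0]=30
step 9: P3: store L3 := 81  ⟶  IIIM  (L3)  txn=∅  M[L3]=5
step 10: P2: load  L3  ⟶  IISO  (L3)  txn=BusRd  M[L3]=5
step 11: P2: load  L1  ⟶  IIEI  (L1)  txn=BusRd  M[L1]=50
step 12: P3: store L3 := 78  ⟶  IIIM  (L3)  txn=BusUpgr  M[L3]=5
step 13: P2: load  L1  ⟶  IIEI  (L1)  txn=∅  M[L1]=50
step 14: P0: load  L3  ⟶  SIIO  (L3)  txn=BusRd  M[L3]=5
step 15: P0: load  L3  ⟶  SIIO  (L3)  txn=∅  M[L3]=5
step 16: P0: load  L2  ⟶  SISI  (L2)  txn=BusRd  M[L2]=30
step 17: P0: store L0 := 39  ⟶  MIII  (L0)  txn=BusUpgr  M[L0]=30
step 18: P1: load  L3  ⟶  SSIO  (L3)  txn=BusRd  M[L3]=5
step 19: P0: load  L3  ⟶  SSIO  (L3)  txn=∅  M[L3]=5
step 20: P3: load  L3  ⟶  SSIO  (L3)  txn=∅  M[L3]=5
step 21: P2: load  L3  ⟶  SSSO  (L3)  txn=BusRd  M[L3]=5
step 22: P1: load  L3  ⟶  SSSO  (L3)  txn=∅  M[L3]=5
step 23: P2: load  L3  ⟶  SSSO  (L3)  txn=∅  M[L3]=5

invalidations = 1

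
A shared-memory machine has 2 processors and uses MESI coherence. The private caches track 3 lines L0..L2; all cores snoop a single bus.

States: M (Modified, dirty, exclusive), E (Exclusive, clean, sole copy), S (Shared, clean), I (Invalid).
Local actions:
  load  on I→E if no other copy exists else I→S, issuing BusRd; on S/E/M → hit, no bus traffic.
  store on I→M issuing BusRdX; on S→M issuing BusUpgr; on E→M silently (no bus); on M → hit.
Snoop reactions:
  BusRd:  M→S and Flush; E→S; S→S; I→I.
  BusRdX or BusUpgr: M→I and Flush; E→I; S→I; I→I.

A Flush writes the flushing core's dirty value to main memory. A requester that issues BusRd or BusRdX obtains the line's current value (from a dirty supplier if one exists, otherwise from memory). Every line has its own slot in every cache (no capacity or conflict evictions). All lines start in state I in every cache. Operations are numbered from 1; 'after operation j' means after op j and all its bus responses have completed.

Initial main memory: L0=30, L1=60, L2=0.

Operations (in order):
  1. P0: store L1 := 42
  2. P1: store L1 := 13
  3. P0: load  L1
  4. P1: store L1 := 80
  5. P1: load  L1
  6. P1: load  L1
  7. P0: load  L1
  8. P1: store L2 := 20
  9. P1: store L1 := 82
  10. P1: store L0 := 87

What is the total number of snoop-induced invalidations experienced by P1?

invalidations = 0

1. P0: store L1 := 42  bus=[BusRdX]  L1: P0=M P1=I  mem[L1]=60
2. P1: store L1 := 13  bus=[BusRdX,Flush]  L1: P0=I P1=M  mem[L1]=42
3. P0: load  L1  bus=[BusRd,Flush]  L1: P0=S P1=S  mem[L1]=13
4. P1: store L1 := 80  bus=[BusUpgr]  L1: P0=I P1=M  mem[L1]=13
5. P1: load  L1  bus=[-]  L1: P0=I P1=M  mem[L1]=13
6. P1: load  L1  bus=[-]  L1: P0=I P1=M  mem[L1]=13
7. P0: load  L1  bus=[BusRd,Flush]  L1: P0=S P1=S  mem[L1]=80
8. P1: store L2 := 20  bus=[BusRdX]  L2: P0=I P1=M  mem[L2]=0
9. P1: store L1 := 82  bus=[BusUpgr]  L1: P0=I P1=M  mem[L1]=80
10. P1: store L0 := 87  bus=[BusRdX]  L0: P0=I P1=M  mem[L0]=30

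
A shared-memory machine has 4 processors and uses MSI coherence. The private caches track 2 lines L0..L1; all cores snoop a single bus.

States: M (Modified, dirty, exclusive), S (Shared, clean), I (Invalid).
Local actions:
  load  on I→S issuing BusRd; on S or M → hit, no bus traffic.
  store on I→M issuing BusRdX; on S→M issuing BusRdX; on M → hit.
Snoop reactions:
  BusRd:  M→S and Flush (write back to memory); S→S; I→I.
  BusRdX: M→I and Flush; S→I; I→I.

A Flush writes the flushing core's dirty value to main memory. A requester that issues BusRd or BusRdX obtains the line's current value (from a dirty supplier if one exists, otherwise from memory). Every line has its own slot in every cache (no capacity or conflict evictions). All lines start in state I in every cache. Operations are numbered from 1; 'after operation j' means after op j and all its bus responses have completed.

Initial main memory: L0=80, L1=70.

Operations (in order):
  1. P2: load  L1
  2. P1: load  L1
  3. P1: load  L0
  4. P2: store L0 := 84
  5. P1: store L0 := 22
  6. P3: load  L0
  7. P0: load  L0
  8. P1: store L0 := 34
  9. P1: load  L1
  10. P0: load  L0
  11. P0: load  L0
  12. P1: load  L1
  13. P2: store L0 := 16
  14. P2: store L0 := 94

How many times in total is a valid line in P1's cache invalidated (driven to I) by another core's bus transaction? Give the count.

step 1: P2: load  L1  ⟶  IISI  (L1)  txn=BusRd  M[L1]=70
step 2: P1: load  L1  ⟶  ISSI  (L1)  txn=BusRd  M[L1]=70
step 3: P1: load  L0  ⟶  ISII  (L0)  txn=BusRd  M[L0]=80
step 4: P2: store L0 := 84  ⟶  IIMI  (L0)  txn=BusRdX  M[L0]=80
step 5: P1: store L0 := 22  ⟶  IMII  (L0)  txn=BusRdX+Flush  M[L0]=84
step 6: P3: load  L0  ⟶  ISIS  (L0)  txn=BusRd+Flush  M[L0]=22
step 7: P0: load  L0  ⟶  SSIS  (L0)  txn=BusRd  M[L0]=22
step 8: P1: store L0 := 34  ⟶  IMII  (L0)  txn=BusRdX  M[L0]=22
step 9: P1: load  L1  ⟶  ISSI  (L1)  txn=∅  M[L1]=70
step 10: P0: load  L0  ⟶  SSII  (L0)  txn=BusRd+Flush  M[L0]=34
step 11: P0: load  L0  ⟶  SSII  (L0)  txn=∅  M[L0]=34
step 12: P1: load  L1  ⟶  ISSI  (L1)  txn=∅  M[L1]=70
step 13: P2: store L0 := 16  ⟶  IIMI  (L0)  txn=BusRdX  M[L0]=34
step 14: P2: store L0 := 94  ⟶  IIMI  (L0)  txn=∅  M[L0]=34

invalidations = 2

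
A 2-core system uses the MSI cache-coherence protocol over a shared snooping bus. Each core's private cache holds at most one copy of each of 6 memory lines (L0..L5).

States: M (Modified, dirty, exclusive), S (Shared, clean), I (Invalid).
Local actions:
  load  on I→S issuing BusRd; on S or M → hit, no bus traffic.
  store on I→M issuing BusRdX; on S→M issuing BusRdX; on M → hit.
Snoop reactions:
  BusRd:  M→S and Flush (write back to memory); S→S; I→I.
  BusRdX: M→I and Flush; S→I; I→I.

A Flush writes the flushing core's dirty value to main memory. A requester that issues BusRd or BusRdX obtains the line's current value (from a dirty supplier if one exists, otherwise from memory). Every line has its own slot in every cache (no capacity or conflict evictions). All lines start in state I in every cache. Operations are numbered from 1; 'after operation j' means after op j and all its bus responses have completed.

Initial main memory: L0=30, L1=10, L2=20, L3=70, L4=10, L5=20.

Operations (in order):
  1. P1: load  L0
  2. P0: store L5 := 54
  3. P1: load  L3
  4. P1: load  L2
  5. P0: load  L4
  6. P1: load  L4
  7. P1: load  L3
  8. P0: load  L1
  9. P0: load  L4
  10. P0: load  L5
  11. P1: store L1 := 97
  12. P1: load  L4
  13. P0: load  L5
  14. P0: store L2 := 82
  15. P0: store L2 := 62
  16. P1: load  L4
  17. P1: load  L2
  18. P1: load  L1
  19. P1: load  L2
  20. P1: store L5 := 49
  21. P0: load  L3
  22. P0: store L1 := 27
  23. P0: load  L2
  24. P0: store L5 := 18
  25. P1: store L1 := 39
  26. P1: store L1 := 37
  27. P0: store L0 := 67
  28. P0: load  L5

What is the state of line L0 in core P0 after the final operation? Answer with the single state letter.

step 1: P1: load  L0  ⟶  IS  (L0)  txn=BusRd  M[L0]=30
step 2: P0: store L5 := 54  ⟶  MI  (L5)  txn=BusRdX  M[L5]=20
step 3: P1: load  L3  ⟶  IS  (L3)  txn=BusRd  M[L3]=70
step 4: P1: load  L2  ⟶  IS  (L2)  txn=BusRd  M[L2]=20
step 5: P0: load  L4  ⟶  SI  (L4)  txn=BusRd  M[L4]=10
step 6: P1: load  L4  ⟶  SS  (L4)  txn=BusRd  M[L4]=10
step 7: P1: load  L3  ⟶  IS  (L3)  txn=∅  M[L3]=70
step 8: P0: load  L1  ⟶  SI  (L1)  txn=BusRd  M[L1]=10
step 9: P0: load  L4  ⟶  SS  (L4)  txn=∅  M[L4]=10
step 10: P0: load  L5  ⟶  MI  (L5)  txn=∅  M[L5]=20
step 11: P1: store L1 := 97  ⟶  IM  (L1)  txn=BusRdX  M[L1]=10
step 12: P1: load  L4  ⟶  SS  (L4)  txn=∅  M[L4]=10
step 13: P0: load  L5  ⟶  MI  (L5)  txn=∅  M[L5]=20
step 14: P0: store L2 := 82  ⟶  MI  (L2)  txn=BusRdX  M[L2]=20
step 15: P0: store L2 := 62  ⟶  MI  (L2)  txn=∅  M[L2]=20
step 16: P1: load  L4  ⟶  SS  (L4)  txn=∅  M[L4]=10
step 17: P1: load  L2  ⟶  SS  (L2)  txn=BusRd+Flush  M[L2]=62
step 18: P1: load  L1  ⟶  IM  (L1)  txn=∅  M[L1]=10
step 19: P1: load  L2  ⟶  SS  (L2)  txn=∅  M[L2]=62
step 20: P1: store L5 := 49  ⟶  IM  (L5)  txn=BusRdX+Flush  M[L5]=54
step 21: P0: load  L3  ⟶  SS  (L3)  txn=BusRd  M[L3]=70
step 22: P0: store L1 := 27  ⟶  MI  (L1)  txn=BusRdX+Flush  M[L1]=97
step 23: P0: load  L2  ⟶  SS  (L2)  txn=∅  M[L2]=62
step 24: P0: store L5 := 18  ⟶  MI  (L5)  txn=BusRdX+Flush  M[L5]=49
step 25: P1: store L1 := 39  ⟶  IM  (L1)  txn=BusRdX+Flush  M[L1]=27
step 26: P1: store L1 := 37  ⟶  IM  (L1)  txn=∅  M[L1]=27
step 27: P0: store L0 := 67  ⟶  MI  (L0)  txn=BusRdX  M[L0]=30
step 28: P0: load  L5  ⟶  MI  (L5)  txn=∅  M[L5]=49

state = M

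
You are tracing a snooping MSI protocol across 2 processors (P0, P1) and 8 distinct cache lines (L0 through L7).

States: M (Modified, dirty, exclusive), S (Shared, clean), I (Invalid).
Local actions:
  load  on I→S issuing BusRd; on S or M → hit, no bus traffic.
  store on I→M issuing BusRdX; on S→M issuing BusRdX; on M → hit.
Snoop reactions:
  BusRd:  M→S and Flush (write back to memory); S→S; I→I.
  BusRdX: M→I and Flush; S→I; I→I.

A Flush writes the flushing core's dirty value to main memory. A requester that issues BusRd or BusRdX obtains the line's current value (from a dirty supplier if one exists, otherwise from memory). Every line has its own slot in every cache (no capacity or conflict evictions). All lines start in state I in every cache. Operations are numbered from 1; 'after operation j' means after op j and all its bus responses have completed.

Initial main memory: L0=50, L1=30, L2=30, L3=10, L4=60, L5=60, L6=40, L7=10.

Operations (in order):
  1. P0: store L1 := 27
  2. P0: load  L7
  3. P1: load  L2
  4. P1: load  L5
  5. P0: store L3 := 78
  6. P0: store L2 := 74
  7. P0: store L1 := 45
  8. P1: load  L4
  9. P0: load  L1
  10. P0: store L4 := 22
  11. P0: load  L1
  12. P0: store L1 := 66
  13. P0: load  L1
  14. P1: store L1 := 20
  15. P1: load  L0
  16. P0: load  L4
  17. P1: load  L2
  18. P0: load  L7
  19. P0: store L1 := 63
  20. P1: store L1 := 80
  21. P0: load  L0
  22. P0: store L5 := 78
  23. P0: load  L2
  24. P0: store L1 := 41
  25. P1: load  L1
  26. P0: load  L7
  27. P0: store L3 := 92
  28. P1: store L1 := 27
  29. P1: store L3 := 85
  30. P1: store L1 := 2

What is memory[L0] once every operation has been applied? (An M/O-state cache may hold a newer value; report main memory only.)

  op1 P0: store L1 := 27 → M/I on L1; bus BusRdX; mem=30
  op2 P0: load  L7 → S/I on L7; bus BusRd; mem=10
  op3 P1: load  L2 → I/S on L2; bus BusRd; mem=30
  op4 P1: load  L5 → I/S on L5; bus BusRd; mem=60
  op5 P0: store L3 := 78 → M/I on L3; bus BusRdX; mem=10
  op6 P0: store L2 := 74 → M/I on L2; bus BusRdX; mem=30
  op7 P0: store L1 := 45 → M/I on L1; bus (none); mem=30
  op8 P1: load  L4 → I/S on L4; bus BusRd; mem=60
  op9 P0: load  L1 → M/I on L1; bus (none); mem=30
  op10 P0: store L4 := 22 → M/I on L4; bus BusRdX; mem=60
  op11 P0: load  L1 → M/I on L1; bus (none); mem=30
  op12 P0: store L1 := 66 → M/I on L1; bus (none); mem=30
  op13 P0: load  L1 → M/I on L1; bus (none); mem=30
  op14 P1: store L1 := 20 → I/M on L1; bus BusRdX Flush; mem=66
  op15 P1: load  L0 → I/S on L0; bus BusRd; mem=50
  op16 P0: load  L4 → M/I on L4; bus (none); mem=60
  op17 P1: load  L2 → S/S on L2; bus BusRd Flush; mem=74
  op18 P0: load  L7 → S/I on L7; bus (none); mem=10
  op19 P0: store L1 := 63 → M/I on L1; bus BusRdX Flush; mem=20
  op20 P1: store L1 := 80 → I/M on L1; bus BusRdX Flush; mem=63
  op21 P0: load  L0 → S/S on L0; bus BusRd; mem=50
  op22 P0: store L5 := 78 → M/I on L5; bus BusRdX; mem=60
  op23 P0: load  L2 → S/S on L2; bus (none); mem=74
  op24 P0: store L1 := 41 → M/I on L1; bus BusRdX Flush; mem=80
  op25 P1: load  L1 → S/S on L1; bus BusRd Flush; mem=41
  op26 P0: load  L7 → S/I on L7; bus (none); mem=10
  op27 P0: store L3 := 92 → M/I on L3; bus (none); mem=10
  op28 P1: store L1 := 27 → I/M on L1; bus BusRdX; mem=41
  op29 P1: store L3 := 85 → I/M on L3; bus BusRdX Flush; mem=92
  op30 P1: store L1 := 2 → I/M on L1; bus (none); mem=41

memory[L0] = 50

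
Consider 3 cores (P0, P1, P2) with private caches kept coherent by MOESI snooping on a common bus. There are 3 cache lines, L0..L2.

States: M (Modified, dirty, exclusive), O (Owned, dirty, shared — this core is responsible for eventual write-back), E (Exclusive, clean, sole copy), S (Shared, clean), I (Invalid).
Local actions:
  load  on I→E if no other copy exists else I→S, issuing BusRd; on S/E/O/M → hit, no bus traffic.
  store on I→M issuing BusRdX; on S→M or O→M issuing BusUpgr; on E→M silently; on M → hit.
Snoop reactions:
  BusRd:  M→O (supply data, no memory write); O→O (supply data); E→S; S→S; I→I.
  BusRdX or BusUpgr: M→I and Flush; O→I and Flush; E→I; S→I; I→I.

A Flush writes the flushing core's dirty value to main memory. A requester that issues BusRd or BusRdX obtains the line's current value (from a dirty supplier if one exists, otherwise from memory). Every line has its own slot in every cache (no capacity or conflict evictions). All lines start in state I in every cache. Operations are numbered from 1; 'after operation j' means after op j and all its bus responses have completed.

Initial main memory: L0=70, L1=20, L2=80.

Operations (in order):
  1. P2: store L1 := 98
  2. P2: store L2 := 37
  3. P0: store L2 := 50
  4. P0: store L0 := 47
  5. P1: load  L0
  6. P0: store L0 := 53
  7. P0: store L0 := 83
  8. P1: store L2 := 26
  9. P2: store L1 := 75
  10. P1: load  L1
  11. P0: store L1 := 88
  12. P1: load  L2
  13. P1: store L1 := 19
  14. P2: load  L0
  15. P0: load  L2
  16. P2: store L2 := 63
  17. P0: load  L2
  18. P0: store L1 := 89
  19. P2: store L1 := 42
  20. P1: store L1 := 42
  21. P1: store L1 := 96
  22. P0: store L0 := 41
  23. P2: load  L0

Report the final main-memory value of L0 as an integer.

memory[L0] = 70

[1] P2: store L1 := 98 | P0:I, P1:I, P2:M(98) | bus: BusRdX
[2] P2: store L2 := 37 | P0:I, P1:I, P2:M(37) | bus: BusRdX
[3] P0: store L2 := 50 | P0:M(50), P1:I, P2:I | bus: BusRdX,Flush
[4] P0: store L0 := 47 | P0:M(47), P1:I, P2:I | bus: BusRdX
[5] P1: load  L0 | P0:O(47), P1:S(47), P2:I | bus: BusRd
[6] P0: store L0 := 53 | P0:M(53), P1:I, P2:I | bus: BusUpgr
[7] P0: store L0 := 83 | P0:M(83), P1:I, P2:I | bus: none
[8] P1: store L2 := 26 | P0:I, P1:M(26), P2:I | bus: BusRdX,Flush
[9] P2: store L1 := 75 | P0:I, P1:I, P2:M(75) | bus: none
[10] P1: load  L1 | P0:I, P1:S(75), P2:O(75) | bus: BusRd
[11] P0: store L1 := 88 | P0:M(88), P1:I, P2:I | bus: BusRdX,Flush
[12] P1: load  L2 | P0:I, P1:M(26), P2:I | bus: none
[13] P1: store L1 := 19 | P0:I, P1:M(19), P2:I | bus: BusRdX,Flush
[14] P2: load  L0 | P0:O(83), P1:I, P2:S(83) | bus: BusRd
[15] P0: load  L2 | P0:S(26), P1:O(26), P2:I | bus: BusRd
[16] P2: store L2 := 63 | P0:I, P1:I, P2:M(63) | bus: BusRdX,Flush
[17] P0: load  L2 | P0:S(63), P1:I, P2:O(63) | bus: BusRd
[18] P0: store L1 := 89 | P0:M(89), P1:I, P2:I | bus: BusRdX,Flush
[19] P2: store L1 := 42 | P0:I, P1:I, P2:M(42) | bus: BusRdX,Flush
[20] P1: store L1 := 42 | P0:I, P1:M(42), P2:I | bus: BusRdX,Flush
[21] P1: store L1 := 96 | P0:I, P1:M(96), P2:I | bus: none
[22] P0: store L0 := 41 | P0:M(41), P1:I, P2:I | bus: BusUpgr
[23] P2: load  L0 | P0:O(41), P1:I, P2:S(41) | bus: BusRd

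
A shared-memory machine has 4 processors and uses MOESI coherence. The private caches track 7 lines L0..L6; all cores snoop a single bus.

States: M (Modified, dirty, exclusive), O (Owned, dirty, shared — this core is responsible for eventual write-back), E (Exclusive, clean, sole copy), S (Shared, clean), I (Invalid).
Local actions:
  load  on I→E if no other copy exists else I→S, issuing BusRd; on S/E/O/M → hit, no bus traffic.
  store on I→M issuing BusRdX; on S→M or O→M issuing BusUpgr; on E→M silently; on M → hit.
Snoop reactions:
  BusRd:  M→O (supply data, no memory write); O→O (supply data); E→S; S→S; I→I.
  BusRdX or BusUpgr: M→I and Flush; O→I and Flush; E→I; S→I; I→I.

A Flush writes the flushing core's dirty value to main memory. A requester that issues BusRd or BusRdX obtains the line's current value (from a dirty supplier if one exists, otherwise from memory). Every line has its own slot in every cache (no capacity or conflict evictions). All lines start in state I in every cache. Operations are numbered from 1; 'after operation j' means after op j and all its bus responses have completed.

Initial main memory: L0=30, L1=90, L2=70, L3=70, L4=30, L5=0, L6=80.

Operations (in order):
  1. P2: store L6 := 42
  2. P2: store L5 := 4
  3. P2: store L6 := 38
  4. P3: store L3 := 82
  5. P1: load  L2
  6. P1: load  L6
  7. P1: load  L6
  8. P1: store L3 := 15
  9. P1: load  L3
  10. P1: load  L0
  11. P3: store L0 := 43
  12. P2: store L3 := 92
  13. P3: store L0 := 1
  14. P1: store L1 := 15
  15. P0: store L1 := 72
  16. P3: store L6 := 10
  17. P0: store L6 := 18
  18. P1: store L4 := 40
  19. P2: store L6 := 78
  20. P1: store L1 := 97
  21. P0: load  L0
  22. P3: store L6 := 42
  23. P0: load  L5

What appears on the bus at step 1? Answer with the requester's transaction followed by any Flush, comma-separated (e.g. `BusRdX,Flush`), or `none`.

  op1 P2: store L6 := 42 → I/I/M/I on L6; bus BusRdX; mem=80
  op2 P2: store L5 := 4 → I/I/M/I on L5; bus BusRdX; mem=0
  op3 P2: store L6 := 38 → I/I/M/I on L6; bus (none); mem=80
  op4 P3: store L3 := 82 → I/I/I/M on L3; bus BusRdX; mem=70
  op5 P1: load  L2 → I/E/I/I on L2; bus BusRd; mem=70
  op6 P1: load  L6 → I/S/O/I on L6; bus BusRd; mem=80
  op7 P1: load  L6 → I/S/O/I on L6; bus (none); mem=80
  op8 P1: store L3 := 15 → I/M/I/I on L3; bus BusRdX Flush; mem=82
  op9 P1: load  L3 → I/M/I/I on L3; bus (none); mem=82
  op10 P1: load  L0 → I/E/I/I on L0; bus BusRd; mem=30
  op11 P3: store L0 := 43 → I/I/I/M on L0; bus BusRdX; mem=30
  op12 P2: store L3 := 92 → I/I/M/I on L3; bus BusRdX Flush; mem=15
  op13 P3: store L0 := 1 → I/I/I/M on L0; bus (none); mem=30
  op14 P1: store L1 := 15 → I/M/I/I on L1; bus BusRdX; mem=90
  op15 P0: store L1 := 72 → M/I/I/I on L1; bus BusRdX Flush; mem=15
  op16 P3: store L6 := 10 → I/I/I/M on L6; bus BusRdX Flush; mem=38
  op17 P0: store L6 := 18 → M/I/I/I on L6; bus BusRdX Flush; mem=10
  op18 P1: store L4 := 40 → I/M/I/I on L4; bus BusRdX; mem=30
  op19 P2: store L6 := 78 → I/I/M/I on L6; bus BusRdX Flush; mem=18
  op20 P1: store L1 := 97 → I/M/I/I on L1; bus BusRdX Flush; mem=72
  op21 P0: load  L0 → S/I/I/O on L0; bus BusRd; mem=30
  op22 P3: store L6 := 42 → I/I/I/M on L6; bus BusRdX Flush; mem=78
  op23 P0: load  L5 → S/I/O/I on L5; bus BusRd; mem=0

bus = BusRdX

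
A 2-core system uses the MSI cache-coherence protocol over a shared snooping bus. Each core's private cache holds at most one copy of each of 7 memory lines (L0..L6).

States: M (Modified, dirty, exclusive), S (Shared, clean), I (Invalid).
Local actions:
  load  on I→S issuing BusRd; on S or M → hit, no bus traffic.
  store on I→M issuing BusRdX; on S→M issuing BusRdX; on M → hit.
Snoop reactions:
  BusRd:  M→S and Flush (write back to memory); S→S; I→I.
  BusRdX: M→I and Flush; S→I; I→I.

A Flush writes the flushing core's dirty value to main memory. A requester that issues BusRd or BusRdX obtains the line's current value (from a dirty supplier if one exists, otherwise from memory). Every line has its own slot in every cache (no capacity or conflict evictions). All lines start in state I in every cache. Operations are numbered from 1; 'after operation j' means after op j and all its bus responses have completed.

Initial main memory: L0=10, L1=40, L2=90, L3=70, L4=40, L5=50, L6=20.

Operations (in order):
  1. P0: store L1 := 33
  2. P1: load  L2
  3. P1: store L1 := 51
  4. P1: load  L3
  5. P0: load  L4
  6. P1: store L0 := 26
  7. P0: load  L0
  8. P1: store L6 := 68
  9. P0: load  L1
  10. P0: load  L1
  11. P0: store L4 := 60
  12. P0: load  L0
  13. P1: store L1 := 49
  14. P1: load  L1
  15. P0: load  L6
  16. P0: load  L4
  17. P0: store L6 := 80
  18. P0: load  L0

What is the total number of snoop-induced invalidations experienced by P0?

invalidations = 2

step 1: P0: store L1 := 33  ⟶  MI  (L1)  txn=BusRdX  M[L1]=40
step 2: P1: load  L2  ⟶  IS  (L2)  txn=BusRd  M[L2]=90
step 3: P1: store L1 := 51  ⟶  IM  (L1)  txn=BusRdX+Flush  M[L1]=33
step 4: P1: load  L3  ⟶  IS  (L3)  txn=BusRd  M[L3]=70
step 5: P0: load  L4  ⟶  SI  (L4)  txn=BusRd  M[L4]=40
step 6: P1: store L0 := 26  ⟶  IM  (L0)  txn=BusRdX  M[L0]=10
step 7: P0: load  L0  ⟶  SS  (L0)  txn=BusRd+Flush  M[L0]=26
step 8: P1: store L6 := 68  ⟶  IM  (L6)  txn=BusRdX  M[L6]=20
step 9: P0: load  L1  ⟶  SS  (L1)  txn=BusRd+Flush  M[L1]=51
step 10: P0: load  L1  ⟶  SS  (L1)  txn=∅  M[L1]=51
step 11: P0: store L4 := 60  ⟶  MI  (L4)  txn=BusRdX  M[L4]=40
step 12: P0: load  L0  ⟶  SS  (L0)  txn=∅  M[L0]=26
step 13: P1: store L1 := 49  ⟶  IM  (L1)  txn=BusRdX  M[L1]=51
step 14: P1: load  L1  ⟶  IM  (L1)  txn=∅  M[L1]=51
step 15: P0: load  L6  ⟶  SS  (L6)  txn=BusRd+Flush  M[L6]=68
step 16: P0: load  L4  ⟶  MI  (L4)  txn=∅  M[L4]=40
step 17: P0: store L6 := 80  ⟶  MI  (L6)  txn=BusRdX  M[L6]=68
step 18: P0: load  L0  ⟶  SS  (L0)  txn=∅  M[L0]=26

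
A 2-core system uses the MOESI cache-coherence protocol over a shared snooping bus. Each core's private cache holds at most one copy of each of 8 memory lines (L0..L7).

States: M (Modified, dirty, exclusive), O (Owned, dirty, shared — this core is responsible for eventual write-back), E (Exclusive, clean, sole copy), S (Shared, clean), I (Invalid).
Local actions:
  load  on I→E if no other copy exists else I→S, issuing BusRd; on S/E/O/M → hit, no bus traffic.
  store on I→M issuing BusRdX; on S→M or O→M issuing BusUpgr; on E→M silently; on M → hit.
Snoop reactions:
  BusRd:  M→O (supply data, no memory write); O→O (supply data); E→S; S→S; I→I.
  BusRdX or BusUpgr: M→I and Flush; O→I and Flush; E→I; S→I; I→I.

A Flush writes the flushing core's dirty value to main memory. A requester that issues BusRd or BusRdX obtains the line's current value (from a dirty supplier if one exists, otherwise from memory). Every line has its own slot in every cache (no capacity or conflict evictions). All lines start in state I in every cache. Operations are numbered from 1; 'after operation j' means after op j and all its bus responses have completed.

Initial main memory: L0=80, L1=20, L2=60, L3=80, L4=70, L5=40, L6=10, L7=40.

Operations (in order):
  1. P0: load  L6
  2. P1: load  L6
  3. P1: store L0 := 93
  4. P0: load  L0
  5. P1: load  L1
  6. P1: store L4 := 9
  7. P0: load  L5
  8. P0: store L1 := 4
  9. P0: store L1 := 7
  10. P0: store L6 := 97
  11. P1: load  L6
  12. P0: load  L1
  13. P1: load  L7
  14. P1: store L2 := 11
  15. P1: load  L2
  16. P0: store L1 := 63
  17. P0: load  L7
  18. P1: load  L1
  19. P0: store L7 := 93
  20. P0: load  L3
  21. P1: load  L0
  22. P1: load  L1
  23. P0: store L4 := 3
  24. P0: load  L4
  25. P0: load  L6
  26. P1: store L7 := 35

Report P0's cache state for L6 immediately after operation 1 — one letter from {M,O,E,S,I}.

step 1: P0: load  L6  ⟶  EI  (L6)  txn=BusRd  M[L6]=10
step 2: P1: load  L6  ⟶  SS  (L6)  txn=BusRd  M[L6]=10
step 3: P1: store L0 := 93  ⟶  IM  (L0)  txn=BusRdX  M[L0]=80
step 4: P0: load  L0  ⟶  SO  (L0)  txn=BusRd  M[L0]=80
step 5: P1: load  L1  ⟶  IE  (L1)  txn=BusRd  M[L1]=20
step 6: P1: store L4 := 9  ⟶  IM  (L4)  txn=BusRdX  M[L4]=70
step 7: P0: load  L5  ⟶  EI  (L5)  txn=BusRd  M[L5]=40
step 8: P0: store L1 := 4  ⟶  MI  (L1)  txn=BusRdX  M[L1]=20
step 9: P0: store L1 := 7  ⟶  MI  (L1)  txn=∅  M[L1]=20
step 10: P0: store L6 := 97  ⟶  MI  (L6)  txn=BusUpgr  M[L6]=10
step 11: P1: load  L6  ⟶  OS  (L6)  txn=BusRd  M[L6]=10
step 12: P0: load  L1  ⟶  MI  (L1)  txn=∅  M[L1]=20
step 13: P1: load  L7  ⟶  IE  (L7)  txn=BusRd  M[L7]=40
step 14: P1: store L2 := 11  ⟶  IM  (L2)  txn=BusRdX  M[L2]=60
step 15: P1: load  L2  ⟶  IM  (L2)  txn=∅  M[L2]=60
step 16: P0: store L1 := 63  ⟶  MI  (L1)  txn=∅  M[L1]=20
step 17: P0: load  L7  ⟶  SS  (L7)  txn=BusRd  M[L7]=40
step 18: P1: load  L1  ⟶  OS  (L1)  txn=BusRd  M[L1]=20
step 19: P0: store L7 := 93  ⟶  MI  (L7)  txn=BusUpgr  M[L7]=40
step 20: P0: load  L3  ⟶  EI  (L3)  txn=BusRd  M[L3]=80
step 21: P1: load  L0  ⟶  SO  (L0)  txn=∅  M[L0]=80
step 22: P1: load  L1  ⟶  OS  (L1)  txn=∅  M[L1]=20
step 23: P0: store L4 := 3  ⟶  MI  (L4)  txn=BusRdX+Flush  M[L4]=9
step 24: P0: load  L4  ⟶  MI  (L4)  txn=∅  M[L4]=9
step 25: P0: load  L6  ⟶  OS  (L6)  txn=∅  M[L6]=10
step 26: P1: store L7 := 35  ⟶  IM  (L7)  txn=BusRdX+Flush  M[L7]=93

state = E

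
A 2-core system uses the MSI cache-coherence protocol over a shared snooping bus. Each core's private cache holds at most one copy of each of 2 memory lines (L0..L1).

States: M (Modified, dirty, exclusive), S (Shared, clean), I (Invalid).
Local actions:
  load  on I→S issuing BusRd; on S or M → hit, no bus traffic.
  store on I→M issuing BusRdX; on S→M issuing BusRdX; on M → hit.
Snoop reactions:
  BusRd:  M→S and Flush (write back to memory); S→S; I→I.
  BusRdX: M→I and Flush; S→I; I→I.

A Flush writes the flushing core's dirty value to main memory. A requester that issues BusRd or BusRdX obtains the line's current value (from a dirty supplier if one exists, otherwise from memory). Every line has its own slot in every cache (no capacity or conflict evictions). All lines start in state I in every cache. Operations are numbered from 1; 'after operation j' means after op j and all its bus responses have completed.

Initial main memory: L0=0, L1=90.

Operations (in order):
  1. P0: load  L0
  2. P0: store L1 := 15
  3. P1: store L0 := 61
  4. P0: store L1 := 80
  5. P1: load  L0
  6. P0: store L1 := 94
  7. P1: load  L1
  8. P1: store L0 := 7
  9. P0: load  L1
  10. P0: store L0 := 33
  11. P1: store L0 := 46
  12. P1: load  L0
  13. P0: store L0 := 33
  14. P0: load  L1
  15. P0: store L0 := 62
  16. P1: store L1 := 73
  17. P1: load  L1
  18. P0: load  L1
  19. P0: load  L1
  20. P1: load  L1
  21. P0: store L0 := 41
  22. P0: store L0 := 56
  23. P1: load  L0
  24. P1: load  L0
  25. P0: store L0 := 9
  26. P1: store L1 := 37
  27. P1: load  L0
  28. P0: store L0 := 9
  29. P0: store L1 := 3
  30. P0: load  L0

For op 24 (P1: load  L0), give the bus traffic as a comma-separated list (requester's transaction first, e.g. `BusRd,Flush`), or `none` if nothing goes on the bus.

bus = none

  op1 P0: load  L0 → S/I on L0; bus BusRd; mem=0
  op2 P0: store L1 := 15 → M/I on L1; bus BusRdX; mem=90
  op3 P1: store L0 := 61 → I/M on L0; bus BusRdX; mem=0
  op4 P0: store L1 := 80 → M/I on L1; bus (none); mem=90
  op5 P1: load  L0 → I/M on L0; bus (none); mem=0
  op6 P0: store L1 := 94 → M/I on L1; bus (none); mem=90
  op7 P1: load  L1 → S/S on L1; bus BusRd Flush; mem=94
  op8 P1: store L0 := 7 → I/M on L0; bus (none); mem=0
  op9 P0: load  L1 → S/S on L1; bus (none); mem=94
  op10 P0: store L0 := 33 → M/I on L0; bus BusRdX Flush; mem=7
  op11 P1: store L0 := 46 → I/M on L0; bus BusRdX Flush; mem=33
  op12 P1: load  L0 → I/M on L0; bus (none); mem=33
  op13 P0: store L0 := 33 → M/I on L0; bus BusRdX Flush; mem=46
  op14 P0: load  L1 → S/S on L1; bus (none); mem=94
  op15 P0: store L0 := 62 → M/I on L0; bus (none); mem=46
  op16 P1: store L1 := 73 → I/M on L1; bus BusRdX; mem=94
  op17 P1: load  L1 → I/M on L1; bus (none); mem=94
  op18 P0: load  L1 → S/S on L1; bus BusRd Flush; mem=73
  op19 P0: load  L1 → S/S on L1; bus (none); mem=73
  op20 P1: load  L1 → S/S on L1; bus (none); mem=73
  op21 P0: store L0 := 41 → M/I on L0; bus (none); mem=46
  op22 P0: store L0 := 56 → M/I on L0; bus (none); mem=46
  op23 P1: load  L0 → S/S on L0; bus BusRd Flush; mem=56
  op24 P1: load  L0 → S/S on L0; bus (none); mem=56
  op25 P0: store L0 := 9 → M/I on L0; bus BusRdX; mem=56
  op26 P1: store L1 := 37 → I/M on L1; bus BusRdX; mem=73
  op27 P1: load  L0 → S/S on L0; bus BusRd Flush; mem=9
  op28 P0: store L0 := 9 → M/I on L0; bus BusRdX; mem=9
  op29 P0: store L1 := 3 → M/I on L1; bus BusRdX Flush; mem=37
  op30 P0: load  L0 → M/I on L0; bus (none); mem=9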